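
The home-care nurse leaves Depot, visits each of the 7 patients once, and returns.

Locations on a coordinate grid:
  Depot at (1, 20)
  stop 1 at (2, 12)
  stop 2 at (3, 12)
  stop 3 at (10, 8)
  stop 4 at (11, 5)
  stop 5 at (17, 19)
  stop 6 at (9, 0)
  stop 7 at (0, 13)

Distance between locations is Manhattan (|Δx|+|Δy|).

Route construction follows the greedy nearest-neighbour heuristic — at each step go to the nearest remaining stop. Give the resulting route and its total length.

Depot → [stop 7:8 / stop 1:9 / stop 2:10 / stop 5:17 / stop 3:21 / stop 4:25 / stop 6:28] → stop 7 (8)
stop 7 → [stop 1:3 / stop 2:4 / stop 3:15 / stop 4:19 / stop 6:22 / stop 5:23] → stop 1 (3)
stop 1 → [stop 2:1 / stop 3:12 / stop 4:16 / stop 6:19 / stop 5:22] → stop 2 (1)
stop 2 → [stop 3:11 / stop 4:15 / stop 6:18 / stop 5:21] → stop 3 (11)
stop 3 → [stop 4:4 / stop 6:9 / stop 5:18] → stop 4 (4)
stop 4 → [stop 6:7 / stop 5:20] → stop 6 (7)
stop 6 → [stop 5:27] → stop 5 (27)
Return stop 5→Depot: 17.
Total = 8 + 3 + 1 + 11 + 4 + 7 + 27 + 17 = 78.

Total distance 78 via the nearest-neighbour route Depot → stop 7 → stop 1 → stop 2 → stop 3 → stop 4 → stop 6 → stop 5 → Depot.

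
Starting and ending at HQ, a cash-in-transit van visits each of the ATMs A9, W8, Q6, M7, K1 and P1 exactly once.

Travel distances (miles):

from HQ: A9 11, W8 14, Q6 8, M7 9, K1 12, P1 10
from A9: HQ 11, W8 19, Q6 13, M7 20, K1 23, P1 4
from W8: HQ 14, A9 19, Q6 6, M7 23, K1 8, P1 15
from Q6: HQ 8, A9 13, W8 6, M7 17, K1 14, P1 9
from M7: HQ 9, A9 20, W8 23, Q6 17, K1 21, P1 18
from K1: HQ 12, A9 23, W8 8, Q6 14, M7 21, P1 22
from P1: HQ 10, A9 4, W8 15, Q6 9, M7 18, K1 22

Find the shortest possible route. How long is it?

Minimum total distance: 68 miles.

With 6 stops there are 6!/2 = 360 distinct round trips (a route and its reverse cost the same).
HQ → A9 → W8 → Q6 → M7 → K1 → P1 → HQ: 11+19+6+17+21+22+10 = 106
HQ → A9 → W8 → Q6 → M7 → P1 → K1 → HQ: 11+19+6+17+18+22+12 = 105
HQ → A9 → W8 → Q6 → K1 → M7 → P1 → HQ: 11+19+6+14+21+18+10 = 99
HQ → A9 → W8 → Q6 → K1 → P1 → M7 → HQ: 11+19+6+14+22+18+9 = 99
HQ → A9 → W8 → Q6 → P1 → M7 → K1 → HQ: 11+19+6+9+18+21+12 = 96
HQ → A9 → W8 → Q6 → P1 → K1 → M7 → HQ: 11+19+6+9+22+21+9 = 97
HQ → A9 → W8 → M7 → Q6 → K1 → P1 → HQ: 11+19+23+17+14+22+10 = 116
HQ → A9 → W8 → M7 → Q6 → P1 → K1 → HQ: 11+19+23+17+9+22+12 = 113
… (352 more)
HQ → A9 → P1 → Q6 → W8 → K1 → M7 → HQ: 11+4+9+6+8+21+9 = 68  ← best
The minimum is 68.
One optimal route: HQ → A9 → P1 → Q6 → W8 → K1 → M7 → HQ (or its reverse).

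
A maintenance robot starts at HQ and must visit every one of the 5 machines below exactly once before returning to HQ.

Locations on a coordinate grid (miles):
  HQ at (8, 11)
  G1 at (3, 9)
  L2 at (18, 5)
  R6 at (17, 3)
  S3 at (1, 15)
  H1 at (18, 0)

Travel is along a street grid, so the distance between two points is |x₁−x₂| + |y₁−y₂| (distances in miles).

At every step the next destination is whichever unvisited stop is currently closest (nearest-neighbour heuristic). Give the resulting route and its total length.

Nearest-neighbour total = 70 miles; route HQ → G1 → S3 → L2 → R6 → H1 → HQ.

HQ → [G1:7 / S3:11 / L2:16 / R6:17 / H1:21] → G1 (7)
G1 → [S3:8 / L2:19 / R6:20 / H1:24] → S3 (8)
S3 → [L2:27 / R6:28 / H1:32] → L2 (27)
L2 → [R6:3 / H1:5] → R6 (3)
R6 → [H1:4] → H1 (4)
Return H1→HQ: 21.
Total = 7 + 8 + 27 + 3 + 4 + 21 = 70.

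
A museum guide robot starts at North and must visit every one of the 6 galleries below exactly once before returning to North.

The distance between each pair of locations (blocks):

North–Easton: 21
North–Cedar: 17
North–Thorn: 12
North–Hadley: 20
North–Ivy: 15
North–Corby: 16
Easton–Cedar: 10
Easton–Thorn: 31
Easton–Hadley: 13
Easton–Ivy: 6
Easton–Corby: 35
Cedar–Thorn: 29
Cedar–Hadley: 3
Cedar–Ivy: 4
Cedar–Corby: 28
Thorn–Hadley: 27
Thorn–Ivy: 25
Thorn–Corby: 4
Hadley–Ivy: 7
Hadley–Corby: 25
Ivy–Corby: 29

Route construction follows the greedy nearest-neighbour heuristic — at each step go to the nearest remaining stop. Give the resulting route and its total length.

Nearest-neighbour total = 75 blocks; route North → Thorn → Corby → Hadley → Cedar → Ivy → Easton → North.

From North: distances to unvisited — Thorn=12, Ivy=15, Corby=16, Cedar=17, Hadley=20, Easton=21. Nearest is Thorn (12).
From Thorn: distances to unvisited — Corby=4, Ivy=25, Hadley=27, Cedar=29, Easton=31. Nearest is Corby (4).
From Corby: distances to unvisited — Hadley=25, Cedar=28, Ivy=29, Easton=35. Nearest is Hadley (25).
From Hadley: distances to unvisited — Cedar=3, Ivy=7, Easton=13. Nearest is Cedar (3).
From Cedar: distances to unvisited — Ivy=4, Easton=10. Nearest is Ivy (4).
From Ivy: distances to unvisited — Easton=6. Nearest is Easton (6).
Return Easton→North: 21.
Total = 12 + 4 + 25 + 3 + 4 + 6 + 21 = 75.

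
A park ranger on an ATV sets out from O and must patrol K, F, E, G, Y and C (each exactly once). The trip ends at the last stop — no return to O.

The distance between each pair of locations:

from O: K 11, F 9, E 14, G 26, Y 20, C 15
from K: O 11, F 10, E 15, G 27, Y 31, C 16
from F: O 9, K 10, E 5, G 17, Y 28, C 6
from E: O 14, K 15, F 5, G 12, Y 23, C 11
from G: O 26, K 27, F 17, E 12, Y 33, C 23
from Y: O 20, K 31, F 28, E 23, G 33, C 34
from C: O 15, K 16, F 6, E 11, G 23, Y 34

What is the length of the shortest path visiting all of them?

There are 6! = 720 possible orderings.
O → K → F → E → G → Y → C: 11+10+5+12+33+34 = 105
O → K → F → E → G → C → Y: 11+10+5+12+23+34 = 95
O → K → F → E → Y → G → C: 11+10+5+23+33+23 = 105
O → K → F → E → Y → C → G: 11+10+5+23+34+23 = 106
O → K → F → E → C → G → Y: 11+10+5+11+23+33 = 93
O → K → F → E → C → Y → G: 11+10+5+11+34+33 = 104
O → K → F → G → E → Y → C: 11+10+17+12+23+34 = 107
O → K → F → G → E → C → Y: 11+10+17+12+11+34 = 95
… (712 more)
O → K → F → C → E → G → Y: 11+10+6+11+12+33 = 83  ← best
The minimum is 83.
One shortest path: O → K → F → C → E → G → Y.

Shortest open route: 83.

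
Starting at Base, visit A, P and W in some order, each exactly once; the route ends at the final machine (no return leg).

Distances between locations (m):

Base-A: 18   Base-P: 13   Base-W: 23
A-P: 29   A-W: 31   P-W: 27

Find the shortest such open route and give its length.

Minimum one-way distance = 71 m.

There are 3! = 6 possible orderings.
Base - A - P - W: 18+29+27 = 74
Base - A - W - P: 18+31+27 = 76
Base - P - A - W: 13+29+31 = 73
Base - P - W - A: 13+27+31 = 71
Base - W - A - P: 23+31+29 = 83
Base - W - P - A: 23+27+29 = 79
The minimum is 71.
One shortest path: Base → P → W → A.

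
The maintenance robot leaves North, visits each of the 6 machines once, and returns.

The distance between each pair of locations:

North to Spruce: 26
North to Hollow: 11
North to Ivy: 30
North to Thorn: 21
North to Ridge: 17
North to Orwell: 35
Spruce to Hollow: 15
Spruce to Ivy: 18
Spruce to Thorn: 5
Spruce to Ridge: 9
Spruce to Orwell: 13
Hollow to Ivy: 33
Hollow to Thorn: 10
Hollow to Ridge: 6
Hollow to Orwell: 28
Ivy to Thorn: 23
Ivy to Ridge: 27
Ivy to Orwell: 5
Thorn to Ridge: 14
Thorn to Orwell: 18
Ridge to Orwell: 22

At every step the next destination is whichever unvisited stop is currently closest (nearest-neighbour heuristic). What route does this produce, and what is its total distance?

84 along North → Hollow → Ridge → Spruce → Thorn → Orwell → Ivy → North.

At North the remaining stops are Hollow 11, Ridge 17, Thorn 21, Spruce 26, Ivy 30, Orwell 35; go to Hollow.
At Hollow the remaining stops are Ridge 6, Thorn 10, Spruce 15, Orwell 28, Ivy 33; go to Ridge.
At Ridge the remaining stops are Spruce 9, Thorn 14, Orwell 22, Ivy 27; go to Spruce.
At Spruce the remaining stops are Thorn 5, Orwell 13, Ivy 18; go to Thorn.
At Thorn the remaining stops are Orwell 18, Ivy 23; go to Orwell.
At Orwell the remaining stops are Ivy 5; go to Ivy.
Return Ivy→North: 30.
Total = 11 + 6 + 9 + 5 + 18 + 5 + 30 = 84.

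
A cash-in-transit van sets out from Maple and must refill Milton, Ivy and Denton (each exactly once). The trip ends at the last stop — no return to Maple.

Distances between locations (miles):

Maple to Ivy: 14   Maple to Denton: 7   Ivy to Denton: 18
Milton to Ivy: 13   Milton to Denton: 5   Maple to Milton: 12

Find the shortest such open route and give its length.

Minimum one-way distance = 25 miles.

There are 3! = 6 possible orderings.
Maple - Milton - Ivy - Denton: 12+13+18 = 43
Maple - Milton - Denton - Ivy: 12+5+18 = 35
Maple - Ivy - Milton - Denton: 14+13+5 = 32
Maple - Ivy - Denton - Milton: 14+18+5 = 37
Maple - Denton - Milton - Ivy: 7+5+13 = 25
Maple - Denton - Ivy - Milton: 7+18+13 = 38
The minimum is 25.
One shortest path: Maple → Denton → Milton → Ivy.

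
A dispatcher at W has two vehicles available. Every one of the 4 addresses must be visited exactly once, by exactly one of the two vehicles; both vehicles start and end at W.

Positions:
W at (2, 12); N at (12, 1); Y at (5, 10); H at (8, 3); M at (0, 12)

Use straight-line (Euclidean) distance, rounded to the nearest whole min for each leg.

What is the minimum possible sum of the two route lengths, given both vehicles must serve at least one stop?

Try each way of splitting the stops between the two vehicles (each non-empty) and, for each split, find the best tour for each vehicle:
  {N} + {Y, H, M}: 30 + 26 = 56
  {Y} + {N, H, M}: 8 + 33 = 41
  {N, Y} + {H, M}: 30 + 25 = 55
  {H} + {N, Y, M}: 22 + 33 = 55
  {N, H} + {Y, M}: 30 + 11 = 41
  {Y, H} + {N, M}: 23 + 33 = 56
  … (7 splits in total)
  {N, Y, H} + {M}: 30 + 4 = 34  ← best
Best: vehicle 1 W → Y → N → H → W = 30; vehicle 2 W → M → W = 4; combined 34.

Minimum combined distance: 34 min.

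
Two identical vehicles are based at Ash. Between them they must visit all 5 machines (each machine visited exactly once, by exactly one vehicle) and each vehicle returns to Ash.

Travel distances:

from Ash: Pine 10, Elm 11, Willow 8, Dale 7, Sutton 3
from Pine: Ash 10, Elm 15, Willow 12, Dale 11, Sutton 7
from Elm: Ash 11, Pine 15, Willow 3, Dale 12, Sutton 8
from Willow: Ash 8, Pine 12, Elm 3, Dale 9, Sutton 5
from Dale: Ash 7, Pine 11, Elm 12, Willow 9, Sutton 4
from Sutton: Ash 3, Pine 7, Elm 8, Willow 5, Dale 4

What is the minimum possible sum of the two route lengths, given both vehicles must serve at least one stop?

Check every non-empty split of the stops between the two vehicles; for each half take its own optimal tour:
  {Pine} + {Elm, Willow, Dale, Sutton}: 20 + 30 = 50
  {Elm} + {Pine, Willow, Dale, Sutton}: 22 + 38 = 60
  {Pine, Elm} + {Willow, Dale, Sutton}: 36 + 24 = 60
  {Willow} + {Pine, Elm, Dale, Sutton}: 16 + 44 = 60
  {Pine, Willow} + {Elm, Dale, Sutton}: 30 + 30 = 60
  {Elm, Willow} + {Pine, Dale, Sutton}: 22 + 28 = 50
  … (15 splits in total)
Best: vehicle 1 Ash → Pine → Ash = 20; vehicle 2 Ash → Elm → Willow → Dale → Sutton → Ash = 30; combined 50.

50 — the smallest possible combined total.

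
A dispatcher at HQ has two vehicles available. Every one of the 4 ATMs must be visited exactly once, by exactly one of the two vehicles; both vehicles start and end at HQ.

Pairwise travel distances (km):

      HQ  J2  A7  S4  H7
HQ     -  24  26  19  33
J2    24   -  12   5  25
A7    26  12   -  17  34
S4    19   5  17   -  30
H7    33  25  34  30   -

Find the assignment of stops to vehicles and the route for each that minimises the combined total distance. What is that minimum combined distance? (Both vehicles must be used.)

Minimum combined distance: 128 km.

There are 2^3 − 1 = 7 ways to divide the 4 stops into two non-empty groups. For each, the best each vehicle can do is its own shortest tour through its group:
  {J2} + {A7, S4, H7}: 48 + 103 = 151
  {A7} + {J2, S4, H7}: 52 + 82 = 134
  {J2, A7} + {S4, H7}: 62 + 82 = 144
  {S4} + {J2, A7, H7}: 38 + 96 = 134
  {J2, S4} + {A7, H7}: 48 + 93 = 141
  {A7, S4} + {J2, H7}: 62 + 82 = 144
  … (7 splits in total)
  {J2, A7, S4} + {H7}: 62 + 66 = 128  ← best
Best: vehicle 1 HQ → A7 → J2 → S4 → HQ = 62; vehicle 2 HQ → H7 → HQ = 66; combined 128.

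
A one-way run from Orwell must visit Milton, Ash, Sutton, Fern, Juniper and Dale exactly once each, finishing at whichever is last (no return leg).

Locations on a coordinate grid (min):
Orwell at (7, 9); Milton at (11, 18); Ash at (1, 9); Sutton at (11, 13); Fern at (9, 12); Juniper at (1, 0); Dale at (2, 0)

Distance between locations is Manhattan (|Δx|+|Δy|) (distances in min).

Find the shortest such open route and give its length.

There are 6! = 720 possible orderings.
Orwell → Milton → Ash → Sutton → Fern → Juniper → Dale: 13+19+14+3+20+1 = 70
Orwell → Milton → Ash → Sutton → Fern → Dale → Juniper: 13+19+14+3+19+1 = 69
Orwell → Milton → Ash → Sutton → Juniper → Fern → Dale: 13+19+14+23+20+19 = 108
Orwell → Milton → Ash → Sutton → Juniper → Dale → Fern: 13+19+14+23+1+19 = 89
Orwell → Milton → Ash → Sutton → Dale → Fern → Juniper: 13+19+14+22+19+20 = 107
Orwell → Milton → Ash → Sutton → Dale → Juniper → Fern: 13+19+14+22+1+20 = 89
Orwell → Milton → Ash → Fern → Sutton → Juniper → Dale: 13+19+11+3+23+1 = 70
Orwell → Milton → Ash → Fern → Sutton → Dale → Juniper: 13+19+11+3+22+1 = 69
… (712 more)
Orwell → Milton → Sutton → Fern → Ash → Juniper → Dale: 13+5+3+11+9+1 = 42  ← best
The minimum is 42.
One shortest path: Orwell → Milton → Sutton → Fern → Ash → Juniper → Dale.

Minimum one-way distance = 42 min.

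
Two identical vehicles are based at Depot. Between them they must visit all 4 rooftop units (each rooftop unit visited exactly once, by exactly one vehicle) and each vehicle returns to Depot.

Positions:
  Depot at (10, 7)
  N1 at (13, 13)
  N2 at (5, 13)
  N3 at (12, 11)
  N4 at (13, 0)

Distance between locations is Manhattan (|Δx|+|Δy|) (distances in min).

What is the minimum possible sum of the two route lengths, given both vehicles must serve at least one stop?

Minimum combined distance: 48 min.

Check every non-empty split of the stops between the two vehicles; for each half take its own optimal tour:
  {N1} + {N2, N3, N4}: 18 + 42 = 60
  {N2} + {N1, N3, N4}: 22 + 32 = 54
  {N1, N2} + {N3, N4}: 28 + 28 = 56
  {N3} + {N1, N2, N4}: 12 + 42 = 54
  {N1, N3} + {N2, N4}: 18 + 42 = 60
  {N2, N3} + {N1, N4}: 26 + 32 = 58
  … (7 splits in total)
  {N1, N2, N3} + {N4}: 28 + 20 = 48  ← best
Best: vehicle 1 Depot → N2 → N1 → N3 → Depot = 28; vehicle 2 Depot → N4 → Depot = 20; combined 48.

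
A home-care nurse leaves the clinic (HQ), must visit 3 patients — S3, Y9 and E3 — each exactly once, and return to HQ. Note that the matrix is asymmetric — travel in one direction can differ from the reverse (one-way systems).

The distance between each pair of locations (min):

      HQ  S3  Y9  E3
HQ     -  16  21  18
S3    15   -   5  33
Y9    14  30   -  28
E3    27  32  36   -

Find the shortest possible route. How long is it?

Minimum total distance: 69 min.

HQ - S3 - Y9 - E3 - HQ: 16+5+28+27 = 76
HQ - S3 - E3 - Y9 - HQ: 16+33+36+14 = 99
HQ - Y9 - S3 - E3 - HQ: 21+30+33+27 = 111
HQ - Y9 - E3 - S3 - HQ: 21+28+32+15 = 96
HQ - E3 - S3 - Y9 - HQ: 18+32+5+14 = 69
HQ - E3 - Y9 - S3 - HQ: 18+36+30+15 = 99
The minimum is 69.
One optimal route: HQ → E3 → S3 → Y9 → HQ.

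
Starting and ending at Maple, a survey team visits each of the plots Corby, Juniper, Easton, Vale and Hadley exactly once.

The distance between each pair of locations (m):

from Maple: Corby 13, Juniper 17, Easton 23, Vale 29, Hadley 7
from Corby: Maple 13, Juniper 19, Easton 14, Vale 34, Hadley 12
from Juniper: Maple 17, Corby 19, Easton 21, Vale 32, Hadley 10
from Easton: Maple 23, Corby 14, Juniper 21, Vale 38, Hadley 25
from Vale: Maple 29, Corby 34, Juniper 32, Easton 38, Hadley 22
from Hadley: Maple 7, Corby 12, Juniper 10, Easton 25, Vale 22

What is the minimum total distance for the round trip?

Maple - Corby - Juniper - Easton - Vale - Hadley - Maple: 13+19+21+38+22+7 = 120
Maple - Corby - Juniper - Easton - Hadley - Vale - Maple: 13+19+21+25+22+29 = 129
Maple - Corby - Juniper - Vale - Easton - Hadley - Maple: 13+19+32+38+25+7 = 134
Maple - Corby - Juniper - Vale - Hadley - Easton - Maple: 13+19+32+22+25+23 = 134
Maple - Corby - Juniper - Hadley - Easton - Vale - Maple: 13+19+10+25+38+29 = 134
Maple - Corby - Juniper - Hadley - Vale - Easton - Maple: 13+19+10+22+38+23 = 125
Maple - Corby - Easton - Juniper - Vale - Hadley - Maple: 13+14+21+32+22+7 = 109
Maple - Corby - Easton - Juniper - Hadley - Vale - Maple: 13+14+21+10+22+29 = 109
Maple - Corby - Easton - Vale - Juniper - Hadley - Maple: 13+14+38+32+10+7 = 114
Maple - Corby - Easton - Vale - Hadley - Juniper - Maple: 13+14+38+22+10+17 = 114
Maple - Corby - Easton - Hadley - Juniper - Vale - Maple: 13+14+25+10+32+29 = 123
Maple - Corby - Easton - Hadley - Vale - Juniper - Maple: 13+14+25+22+32+17 = 123
Maple - Corby - Vale - Juniper - Easton - Hadley - Maple: 13+34+32+21+25+7 = 132
Maple - Corby - Vale - Juniper - Hadley - Easton - Maple: 13+34+32+10+25+23 = 137
… (46 more)
The minimum is 109.
One optimal route: Maple → Corby → Easton → Juniper → Vale → Hadley → Maple (or its reverse).

109 m — the shortest possible round trip.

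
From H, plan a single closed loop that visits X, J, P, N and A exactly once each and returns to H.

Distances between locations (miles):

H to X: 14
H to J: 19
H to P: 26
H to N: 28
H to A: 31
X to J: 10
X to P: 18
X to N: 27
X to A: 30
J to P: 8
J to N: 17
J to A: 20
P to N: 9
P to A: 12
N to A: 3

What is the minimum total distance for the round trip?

Shortest round trip = 75 miles.

With 5 stops there are 5!/2 = 60 distinct round trips (a route and its reverse cost the same).
H-X-J-P-N-A-H: 14+10+8+9+3+31 = 75
H-X-J-P-A-N-H: 14+10+8+12+3+28 = 75
H-X-J-N-P-A-H: 14+10+17+9+12+31 = 93
H-X-J-N-A-P-H: 14+10+17+3+12+26 = 82
H-X-J-A-P-N-H: 14+10+20+12+9+28 = 93
H-X-J-A-N-P-H: 14+10+20+3+9+26 = 82
H-X-P-J-N-A-H: 14+18+8+17+3+31 = 91
H-X-P-J-A-N-H: 14+18+8+20+3+28 = 91
H-X-P-N-J-A-H: 14+18+9+17+20+31 = 109
H-X-P-N-A-J-H: 14+18+9+3+20+19 = 83
H-X-P-A-J-N-H: 14+18+12+20+17+28 = 109
H-X-P-A-N-J-H: 14+18+12+3+17+19 = 83
H-X-N-J-P-A-H: 14+27+17+8+12+31 = 109
H-X-N-J-A-P-H: 14+27+17+20+12+26 = 116
… (46 more)
The minimum is 75.
One optimal route: H → X → J → P → N → A → H (or its reverse).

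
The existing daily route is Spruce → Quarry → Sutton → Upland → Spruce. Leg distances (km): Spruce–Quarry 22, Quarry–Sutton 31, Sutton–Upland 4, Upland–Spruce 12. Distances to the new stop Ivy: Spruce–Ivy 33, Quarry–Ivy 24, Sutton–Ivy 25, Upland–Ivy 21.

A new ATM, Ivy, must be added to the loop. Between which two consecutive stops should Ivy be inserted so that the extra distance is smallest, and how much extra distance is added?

Minimum extra distance: 18 km, inserting Ivy between Quarry and Sutton.

Insertion cost between consecutive stops i–j is d(i,Ivy) + d(Ivy,j) − d(i,j):
  between Spruce and Quarry: 33 + 24 − 22 = 35
  between Quarry and Sutton: 24 + 25 − 31 = 18
  between Sutton and Upland: 25 + 21 − 4 = 42
  between Upland and Spruce: 21 + 33 − 12 = 42
Cheapest insertion is between Quarry and Sutton, adding 18.
New total = 69 + 18 = 87.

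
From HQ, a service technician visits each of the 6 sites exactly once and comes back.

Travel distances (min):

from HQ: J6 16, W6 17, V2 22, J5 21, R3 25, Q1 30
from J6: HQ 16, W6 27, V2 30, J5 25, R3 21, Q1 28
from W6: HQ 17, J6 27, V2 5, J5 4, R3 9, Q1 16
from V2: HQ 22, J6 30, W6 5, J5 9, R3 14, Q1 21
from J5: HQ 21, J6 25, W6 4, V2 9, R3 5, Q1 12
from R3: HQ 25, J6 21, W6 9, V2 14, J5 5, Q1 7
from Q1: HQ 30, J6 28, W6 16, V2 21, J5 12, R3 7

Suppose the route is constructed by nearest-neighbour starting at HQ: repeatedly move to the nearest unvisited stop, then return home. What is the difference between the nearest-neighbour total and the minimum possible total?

15 min longer than the optimal tour.

HQ: J6=16, W6=17, J5=21, V2=22, R3=25, Q1=30 ⇒ J6
J6: R3=21, J5=25, W6=27, Q1=28, V2=30 ⇒ R3
R3: J5=5, Q1=7, W6=9, V2=14 ⇒ J5
J5: W6=4, V2=9, Q1=12 ⇒ W6
W6: V2=5, Q1=16 ⇒ V2
V2: Q1=21 ⇒ Q1
NN route HQ → J6 → R3 → J5 → W6 → V2 → Q1 → HQ costs 102.
Optimal: HQ → J6 → R3 → Q1 → J5 → W6 → V2 → HQ costs 87 (by enumerating all 360 distinct tours).
Excess = 102 − 87 = 15.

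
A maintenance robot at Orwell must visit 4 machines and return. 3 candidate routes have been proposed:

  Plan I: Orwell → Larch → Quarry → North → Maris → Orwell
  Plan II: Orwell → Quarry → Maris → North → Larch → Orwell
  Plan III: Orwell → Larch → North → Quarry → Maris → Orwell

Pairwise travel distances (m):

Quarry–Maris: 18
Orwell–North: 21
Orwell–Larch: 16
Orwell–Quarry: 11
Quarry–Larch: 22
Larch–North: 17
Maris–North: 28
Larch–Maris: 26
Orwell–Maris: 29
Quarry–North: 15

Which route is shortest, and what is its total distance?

Plan I: 16 + 22 + 15 + 28 + 29 = 110
Plan II: 11 + 18 + 28 + 17 + 16 = 90
Plan III: 16 + 17 + 15 + 18 + 29 = 95

Shortest is Plan II, total 90 m.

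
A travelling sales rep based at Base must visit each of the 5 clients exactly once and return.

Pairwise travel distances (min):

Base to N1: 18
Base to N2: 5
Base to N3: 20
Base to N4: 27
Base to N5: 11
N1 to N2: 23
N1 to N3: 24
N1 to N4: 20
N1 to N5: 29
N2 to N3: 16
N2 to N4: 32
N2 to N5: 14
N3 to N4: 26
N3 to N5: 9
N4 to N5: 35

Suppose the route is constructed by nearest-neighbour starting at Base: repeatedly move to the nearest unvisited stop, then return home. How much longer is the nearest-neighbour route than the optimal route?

Base: N2=5, N5=11, N1=18, N3=20, N4=27 ⇒ N2
N2: N5=14, N3=16, N1=23, N4=32 ⇒ N5
N5: N3=9, N1=29, N4=35 ⇒ N3
N3: N1=24, N4=26 ⇒ N1
N1: N4=20 ⇒ N4
NN route Base → N2 → N5 → N3 → N1 → N4 → Base costs 99.
Optimal: Base → N1 → N4 → N3 → N5 → N2 → Base costs 92 (by enumerating all 60 distinct tours).
Excess = 99 − 92 = 7.

The nearest-neighbour route is 7 min longer than optimal.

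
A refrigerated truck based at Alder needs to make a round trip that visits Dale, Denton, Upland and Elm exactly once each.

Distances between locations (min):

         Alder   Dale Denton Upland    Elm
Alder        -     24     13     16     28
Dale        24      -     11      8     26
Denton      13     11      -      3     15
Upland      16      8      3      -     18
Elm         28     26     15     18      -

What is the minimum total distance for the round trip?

Shortest round trip = 78 min.

There are 12 distinct closed tours to check (reversals are equivalent).
Alder → Dale → Denton → Upland → Elm → Alder: 24+11+3+18+28 = 84
Alder → Dale → Denton → Elm → Upland → Alder: 24+11+15+18+16 = 84
Alder → Dale → Upland → Denton → Elm → Alder: 24+8+3+15+28 = 78
Alder → Dale → Upland → Elm → Denton → Alder: 24+8+18+15+13 = 78
Alder → Dale → Elm → Denton → Upland → Alder: 24+26+15+3+16 = 84
Alder → Dale → Elm → Upland → Denton → Alder: 24+26+18+3+13 = 84
Alder → Denton → Dale → Upland → Elm → Alder: 13+11+8+18+28 = 78
Alder → Denton → Dale → Elm → Upland → Alder: 13+11+26+18+16 = 84
Alder → Denton → Upland → Dale → Elm → Alder: 13+3+8+26+28 = 78
Alder → Denton → Elm → Dale → Upland → Alder: 13+15+26+8+16 = 78
Alder → Upland → Dale → Denton → Elm → Alder: 16+8+11+15+28 = 78
Alder → Upland → Denton → Dale → Elm → Alder: 16+3+11+26+28 = 84
The minimum is 78.
One optimal route: Alder → Dale → Upland → Denton → Elm → Alder (or its reverse).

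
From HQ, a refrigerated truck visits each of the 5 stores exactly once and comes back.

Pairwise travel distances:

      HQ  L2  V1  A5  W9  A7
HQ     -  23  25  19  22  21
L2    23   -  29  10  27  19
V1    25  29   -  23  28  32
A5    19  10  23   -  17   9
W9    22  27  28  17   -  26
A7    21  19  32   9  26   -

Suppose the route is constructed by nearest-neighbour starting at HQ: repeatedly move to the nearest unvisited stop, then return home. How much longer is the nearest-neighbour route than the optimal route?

From HQ: A5=19, A7=21, W9=22, L2=23, V1=25 → choose A5 (19).
From A5: A7=9, L2=10, W9=17, V1=23 → choose A7 (9).
From A7: L2=19, W9=26, V1=32 → choose L2 (19).
From L2: W9=27, V1=29 → choose W9 (27).
From W9: V1=28 → choose V1 (28).
NN route HQ → A5 → A7 → L2 → W9 → V1 → HQ costs 127.
Optimal: HQ → W9 → V1 → L2 → A5 → A7 → HQ costs 119 (by enumerating all 60 distinct tours).
Excess = 127 − 119 = 8.

Excess over optimum: 8.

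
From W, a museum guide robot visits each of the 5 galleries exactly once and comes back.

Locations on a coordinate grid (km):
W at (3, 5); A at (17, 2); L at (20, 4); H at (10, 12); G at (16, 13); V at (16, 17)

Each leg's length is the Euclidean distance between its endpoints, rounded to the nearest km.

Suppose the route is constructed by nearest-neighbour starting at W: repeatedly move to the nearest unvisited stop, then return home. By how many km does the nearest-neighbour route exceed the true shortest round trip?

2 km longer than the optimal tour.

W: H=10, A=14, G=15, L=17, V=18 ⇒ H
H: G=6, V=8, A=12, L=13 ⇒ G
G: V=4, L=10, A=11 ⇒ V
V: L=14, A=15 ⇒ L
L: A=4 ⇒ A
NN route W → H → G → V → L → A → W costs 52.
Optimal: W → A → L → G → V → H → W costs 50 (by enumerating all 60 distinct tours).
Excess = 52 − 50 = 2.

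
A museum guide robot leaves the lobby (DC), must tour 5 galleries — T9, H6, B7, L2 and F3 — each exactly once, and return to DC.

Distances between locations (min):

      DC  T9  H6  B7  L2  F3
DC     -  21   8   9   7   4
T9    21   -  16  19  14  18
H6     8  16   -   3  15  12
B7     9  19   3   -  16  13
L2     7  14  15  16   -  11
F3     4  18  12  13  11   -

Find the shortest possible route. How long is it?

Minimum total distance: 57 min.

DC → T9 → H6 → B7 → L2 → F3 → DC: 21+16+3+16+11+4 = 71
DC → T9 → H6 → B7 → F3 → L2 → DC: 21+16+3+13+11+7 = 71
DC → T9 → H6 → L2 → B7 → F3 → DC: 21+16+15+16+13+4 = 85
DC → T9 → H6 → L2 → F3 → B7 → DC: 21+16+15+11+13+9 = 85
DC → T9 → H6 → F3 → B7 → L2 → DC: 21+16+12+13+16+7 = 85
DC → T9 → H6 → F3 → L2 → B7 → DC: 21+16+12+11+16+9 = 85
DC → T9 → B7 → H6 → L2 → F3 → DC: 21+19+3+15+11+4 = 73
DC → T9 → B7 → H6 → F3 → L2 → DC: 21+19+3+12+11+7 = 73
DC → T9 → B7 → L2 → H6 → F3 → DC: 21+19+16+15+12+4 = 87
DC → T9 → B7 → L2 → F3 → H6 → DC: 21+19+16+11+12+8 = 87
DC → T9 → B7 → F3 → H6 → L2 → DC: 21+19+13+12+15+7 = 87
DC → T9 → B7 → F3 → L2 → H6 → DC: 21+19+13+11+15+8 = 87
DC → T9 → L2 → H6 → B7 → F3 → DC: 21+14+15+3+13+4 = 70
DC → T9 → L2 → H6 → F3 → B7 → DC: 21+14+15+12+13+9 = 84
… (46 more)
DC → B7 → H6 → T9 → L2 → F3 → DC: 9+3+16+14+11+4 = 57  ← best
The minimum is 57.
One optimal route: DC → B7 → H6 → T9 → L2 → F3 → DC (or its reverse).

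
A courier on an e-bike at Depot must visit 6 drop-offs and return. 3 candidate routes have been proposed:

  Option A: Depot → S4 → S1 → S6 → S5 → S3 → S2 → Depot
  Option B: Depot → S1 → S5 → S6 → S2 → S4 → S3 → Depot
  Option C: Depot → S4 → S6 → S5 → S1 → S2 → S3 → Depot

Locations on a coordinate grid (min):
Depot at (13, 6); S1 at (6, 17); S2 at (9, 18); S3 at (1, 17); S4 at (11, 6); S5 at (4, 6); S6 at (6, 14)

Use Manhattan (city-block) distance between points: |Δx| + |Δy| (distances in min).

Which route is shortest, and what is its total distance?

Option A: 2 + 16 + 3 + 10 + 14 + 9 + 16 = 70
Option B: 18 + 13 + 10 + 7 + 14 + 21 + 23 = 106
Option C: 2 + 13 + 10 + 13 + 4 + 9 + 23 = 74

Shortest is Option A, total 70 min.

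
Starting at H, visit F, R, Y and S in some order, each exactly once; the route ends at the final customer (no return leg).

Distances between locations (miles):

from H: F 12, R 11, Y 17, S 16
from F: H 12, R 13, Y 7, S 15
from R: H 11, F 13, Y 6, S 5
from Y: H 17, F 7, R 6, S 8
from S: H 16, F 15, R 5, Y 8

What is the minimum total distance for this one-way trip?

Shortest open route: 30 miles.

There are 4! = 24 possible orderings.
H→F→R→Y→S: 12+13+6+8 = 39
H→F→R→S→Y: 12+13+5+8 = 38
H→F→Y→R→S: 12+7+6+5 = 30
H→F→Y→S→R: 12+7+8+5 = 32
H→F→S→R→Y: 12+15+5+6 = 38
H→F→S→Y→R: 12+15+8+6 = 41
H→R→F→Y→S: 11+13+7+8 = 39
H→R→F→S→Y: 11+13+15+8 = 47
H→R→Y→F→S: 11+6+7+15 = 39
H→R→Y→S→F: 11+6+8+15 = 40
H→R→S→F→Y: 11+5+15+7 = 38
H→R→S→Y→F: 11+5+8+7 = 31
H→Y→F→R→S: 17+7+13+5 = 42
H→Y→F→S→R: 17+7+15+5 = 44
… (10 more)
The minimum is 30.
One shortest path: H → F → Y → R → S.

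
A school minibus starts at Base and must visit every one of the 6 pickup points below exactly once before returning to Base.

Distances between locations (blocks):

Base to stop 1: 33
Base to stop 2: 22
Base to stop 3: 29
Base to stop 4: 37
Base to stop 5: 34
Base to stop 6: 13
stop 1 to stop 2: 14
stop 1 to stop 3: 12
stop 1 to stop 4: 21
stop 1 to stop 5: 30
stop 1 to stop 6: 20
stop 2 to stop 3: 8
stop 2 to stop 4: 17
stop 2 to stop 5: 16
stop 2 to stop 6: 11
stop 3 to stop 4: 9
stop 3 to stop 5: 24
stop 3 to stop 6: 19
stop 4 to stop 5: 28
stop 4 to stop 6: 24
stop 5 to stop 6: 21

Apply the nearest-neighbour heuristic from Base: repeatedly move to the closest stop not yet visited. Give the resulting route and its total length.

From Base: distances to unvisited — stop 6=13, stop 2=22, stop 3=29, stop 1=33, stop 5=34, stop 4=37. Nearest is stop 6 (13).
From stop 6: distances to unvisited — stop 2=11, stop 3=19, stop 1=20, stop 5=21, stop 4=24. Nearest is stop 2 (11).
From stop 2: distances to unvisited — stop 3=8, stop 1=14, stop 5=16, stop 4=17. Nearest is stop 3 (8).
From stop 3: distances to unvisited — stop 4=9, stop 1=12, stop 5=24. Nearest is stop 4 (9).
From stop 4: distances to unvisited — stop 1=21, stop 5=28. Nearest is stop 1 (21).
From stop 1: distances to unvisited — stop 5=30. Nearest is stop 5 (30).
Return stop 5→Base: 34.
Total = 13 + 11 + 8 + 9 + 21 + 30 + 34 = 126.

126 blocks along Base → stop 6 → stop 2 → stop 3 → stop 4 → stop 1 → stop 5 → Base.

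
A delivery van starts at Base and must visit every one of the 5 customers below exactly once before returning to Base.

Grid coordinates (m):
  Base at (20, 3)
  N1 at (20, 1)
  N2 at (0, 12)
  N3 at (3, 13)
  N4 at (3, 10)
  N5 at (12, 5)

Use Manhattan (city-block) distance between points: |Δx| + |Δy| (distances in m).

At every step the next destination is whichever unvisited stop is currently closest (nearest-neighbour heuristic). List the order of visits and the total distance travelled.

Total distance 64 m via the nearest-neighbour route Base → N1 → N5 → N4 → N3 → N2 → Base.

From Base: distances to unvisited — N1=2, N5=10, N4=24, N3=27, N2=29. Nearest is N1 (2).
From N1: distances to unvisited — N5=12, N4=26, N3=29, N2=31. Nearest is N5 (12).
From N5: distances to unvisited — N4=14, N3=17, N2=19. Nearest is N4 (14).
From N4: distances to unvisited — N3=3, N2=5. Nearest is N3 (3).
From N3: distances to unvisited — N2=4. Nearest is N2 (4).
Return N2→Base: 29.
Total = 2 + 12 + 14 + 3 + 4 + 29 = 64.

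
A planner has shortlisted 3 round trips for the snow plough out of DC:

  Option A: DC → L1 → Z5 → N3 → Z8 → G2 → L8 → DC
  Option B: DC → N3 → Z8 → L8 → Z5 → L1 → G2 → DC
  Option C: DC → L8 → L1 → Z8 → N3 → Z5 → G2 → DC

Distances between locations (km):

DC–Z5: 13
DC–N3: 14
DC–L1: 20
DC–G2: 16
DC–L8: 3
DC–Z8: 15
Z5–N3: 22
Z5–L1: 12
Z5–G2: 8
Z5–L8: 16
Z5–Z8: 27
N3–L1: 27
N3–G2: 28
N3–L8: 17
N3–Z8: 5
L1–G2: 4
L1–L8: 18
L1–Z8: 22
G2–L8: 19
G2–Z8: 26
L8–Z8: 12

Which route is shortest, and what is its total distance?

Option A: 20 + 12 + 22 + 5 + 26 + 19 + 3 = 107
Option B: 14 + 5 + 12 + 16 + 12 + 4 + 16 = 79
Option C: 3 + 18 + 22 + 5 + 22 + 8 + 16 = 94

79 km — Option B is the shortest.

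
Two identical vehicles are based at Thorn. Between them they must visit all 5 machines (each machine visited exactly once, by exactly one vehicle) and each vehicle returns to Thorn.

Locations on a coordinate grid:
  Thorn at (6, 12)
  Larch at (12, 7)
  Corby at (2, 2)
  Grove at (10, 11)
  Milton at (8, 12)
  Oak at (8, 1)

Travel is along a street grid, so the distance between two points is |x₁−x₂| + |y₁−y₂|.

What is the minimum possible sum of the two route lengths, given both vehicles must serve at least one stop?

Minimum combined distance: 46.

There are 2^4 − 1 = 15 ways to divide the 5 stops into two non-empty groups. For each, the best each vehicle can do is its own shortest tour through its group:
  {Larch} + {Corby, Grove, Milton, Oak}: 22 + 38 = 60
  {Corby} + {Larch, Grove, Milton, Oak}: 28 + 34 = 62
  {Larch, Corby} + {Grove, Milton, Oak}: 40 + 30 = 70
  {Grove} + {Larch, Corby, Milton, Oak}: 10 + 42 = 52
  {Larch, Grove} + {Corby, Milton, Oak}: 22 + 34 = 56
  {Corby, Grove} + {Larch, Milton, Oak}: 36 + 34 = 70
  … (15 splits in total)
  {Milton} + {Larch, Corby, Grove, Oak}: 4 + 42 = 46  ← best
Best: vehicle 1 Thorn → Milton → Thorn = 4; vehicle 2 Thorn → Corby → Oak → Larch → Grove → Thorn = 42; combined 46.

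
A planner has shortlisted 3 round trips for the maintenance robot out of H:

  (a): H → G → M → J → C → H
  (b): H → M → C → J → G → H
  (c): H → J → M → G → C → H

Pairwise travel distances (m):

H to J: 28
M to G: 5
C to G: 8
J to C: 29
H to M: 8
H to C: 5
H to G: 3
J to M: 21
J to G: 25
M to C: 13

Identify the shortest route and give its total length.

(a): 3 + 5 + 21 + 29 + 5 = 63
(b): 8 + 13 + 29 + 25 + 3 = 78
(c): 28 + 21 + 5 + 8 + 5 = 67

Shortest is (a), total 63 m.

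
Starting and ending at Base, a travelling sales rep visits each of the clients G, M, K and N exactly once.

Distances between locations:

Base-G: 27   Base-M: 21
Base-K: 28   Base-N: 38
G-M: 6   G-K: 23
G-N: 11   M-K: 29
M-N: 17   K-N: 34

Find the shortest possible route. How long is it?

Shortest round trip = 100.

There are 12 distinct closed tours to check (reversals are equivalent).
Base → G → M → K → N → Base: 27+6+29+34+38 = 134
Base → G → M → N → K → Base: 27+6+17+34+28 = 112
Base → G → K → M → N → Base: 27+23+29+17+38 = 134
Base → G → K → N → M → Base: 27+23+34+17+21 = 122
Base → G → N → M → K → Base: 27+11+17+29+28 = 112
Base → G → N → K → M → Base: 27+11+34+29+21 = 122
Base → M → G → K → N → Base: 21+6+23+34+38 = 122
Base → M → G → N → K → Base: 21+6+11+34+28 = 100
Base → M → K → G → N → Base: 21+29+23+11+38 = 122
Base → M → N → G → K → Base: 21+17+11+23+28 = 100
Base → K → G → M → N → Base: 28+23+6+17+38 = 112
Base → K → M → G → N → Base: 28+29+6+11+38 = 112
The minimum is 100.
One optimal route: Base → M → G → N → K → Base (or its reverse).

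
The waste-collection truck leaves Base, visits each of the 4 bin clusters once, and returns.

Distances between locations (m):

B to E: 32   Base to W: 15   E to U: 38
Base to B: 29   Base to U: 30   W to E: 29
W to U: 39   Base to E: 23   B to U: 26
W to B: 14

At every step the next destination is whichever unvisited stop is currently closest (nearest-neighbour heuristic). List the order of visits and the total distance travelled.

116 m along Base → W → B → U → E → Base.

Base → [W:15 / E:23 / B:29 / U:30] → W (15)
W → [B:14 / E:29 / U:39] → B (14)
B → [U:26 / E:32] → U (26)
U → [E:38] → E (38)
Return E→Base: 23.
Total = 15 + 14 + 26 + 38 + 23 = 116.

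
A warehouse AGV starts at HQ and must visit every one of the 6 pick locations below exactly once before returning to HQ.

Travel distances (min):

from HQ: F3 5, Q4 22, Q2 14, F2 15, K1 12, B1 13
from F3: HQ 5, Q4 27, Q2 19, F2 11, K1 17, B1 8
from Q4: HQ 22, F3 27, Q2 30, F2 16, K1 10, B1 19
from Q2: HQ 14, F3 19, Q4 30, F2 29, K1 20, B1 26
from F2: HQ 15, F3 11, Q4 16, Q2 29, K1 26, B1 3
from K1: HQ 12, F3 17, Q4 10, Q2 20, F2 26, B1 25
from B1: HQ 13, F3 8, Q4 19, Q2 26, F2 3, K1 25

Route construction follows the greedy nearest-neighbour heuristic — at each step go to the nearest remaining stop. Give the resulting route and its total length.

Total distance 76 min via the nearest-neighbour route HQ → F3 → B1 → F2 → Q4 → K1 → Q2 → HQ.

At HQ the remaining stops are F3 5, K1 12, B1 13, Q2 14, F2 15, Q4 22; go to F3.
At F3 the remaining stops are B1 8, F2 11, K1 17, Q2 19, Q4 27; go to B1.
At B1 the remaining stops are F2 3, Q4 19, K1 25, Q2 26; go to F2.
At F2 the remaining stops are Q4 16, K1 26, Q2 29; go to Q4.
At Q4 the remaining stops are K1 10, Q2 30; go to K1.
At K1 the remaining stops are Q2 20; go to Q2.
Return Q2→HQ: 14.
Total = 5 + 8 + 3 + 16 + 10 + 20 + 14 = 76.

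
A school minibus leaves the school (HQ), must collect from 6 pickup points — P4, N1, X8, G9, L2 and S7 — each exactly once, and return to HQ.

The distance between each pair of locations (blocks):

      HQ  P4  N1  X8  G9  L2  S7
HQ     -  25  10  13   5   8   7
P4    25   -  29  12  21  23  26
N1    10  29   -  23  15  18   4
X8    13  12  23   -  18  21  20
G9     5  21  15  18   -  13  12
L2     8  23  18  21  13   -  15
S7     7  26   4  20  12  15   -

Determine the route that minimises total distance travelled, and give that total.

With 6 stops there are 6!/2 = 360 distinct round trips (a route and its reverse cost the same).
HQ → P4 → N1 → X8 → G9 → L2 → S7 → HQ: 25+29+23+18+13+15+7 = 130
HQ → P4 → N1 → X8 → G9 → S7 → L2 → HQ: 25+29+23+18+12+15+8 = 130
HQ → P4 → N1 → X8 → L2 → G9 → S7 → HQ: 25+29+23+21+13+12+7 = 130
HQ → P4 → N1 → X8 → L2 → S7 → G9 → HQ: 25+29+23+21+15+12+5 = 130
HQ → P4 → N1 → X8 → S7 → G9 → L2 → HQ: 25+29+23+20+12+13+8 = 130
HQ → P4 → N1 → X8 → S7 → L2 → G9 → HQ: 25+29+23+20+15+13+5 = 130
HQ → P4 → N1 → G9 → X8 → L2 → S7 → HQ: 25+29+15+18+21+15+7 = 130
HQ → P4 → N1 → G9 → X8 → S7 → L2 → HQ: 25+29+15+18+20+15+8 = 130
… (352 more)
HQ → N1 → S7 → X8 → P4 → L2 → G9 → HQ: 10+4+20+12+23+13+5 = 87  ← best
The minimum is 87.
One optimal route: HQ → N1 → S7 → X8 → P4 → L2 → G9 → HQ (or its reverse).

Shortest round trip = 87 blocks.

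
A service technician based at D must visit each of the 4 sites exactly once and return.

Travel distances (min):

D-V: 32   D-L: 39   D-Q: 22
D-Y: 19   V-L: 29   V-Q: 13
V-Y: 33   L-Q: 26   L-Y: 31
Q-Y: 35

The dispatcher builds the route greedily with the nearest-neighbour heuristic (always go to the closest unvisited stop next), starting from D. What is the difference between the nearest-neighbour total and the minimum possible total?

The nearest-neighbour route is 7 min longer than optimal.

From D: Y=19, Q=22, V=32, L=39 → choose Y (19).
From Y: L=31, V=33, Q=35 → choose L (31).
From L: Q=26, V=29 → choose Q (26).
From Q: V=13 → choose V (13).
NN route D → Y → L → Q → V → D costs 121.
Optimal: D → Q → V → L → Y → D costs 114 (by enumerating all 12 distinct tours).
Excess = 121 − 114 = 7.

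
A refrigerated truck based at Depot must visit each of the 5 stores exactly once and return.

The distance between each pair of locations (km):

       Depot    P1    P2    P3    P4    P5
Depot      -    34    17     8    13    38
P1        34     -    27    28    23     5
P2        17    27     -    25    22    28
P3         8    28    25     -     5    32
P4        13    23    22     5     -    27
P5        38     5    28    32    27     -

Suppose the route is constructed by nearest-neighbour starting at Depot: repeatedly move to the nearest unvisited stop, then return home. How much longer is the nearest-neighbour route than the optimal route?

19 km longer than the optimal tour.

From Depot: P3=8, P4=13, P2=17, P1=34, P5=38 → choose P3 (8).
From P3: P4=5, P2=25, P1=28, P5=32 → choose P4 (5).
From P4: P2=22, P1=23, P5=27 → choose P2 (22).
From P2: P1=27, P5=28 → choose P1 (27).
From P1: P5=5 → choose P5 (5).
NN route Depot → P3 → P4 → P2 → P1 → P5 → Depot costs 105.
Optimal: Depot → P2 → P5 → P1 → P4 → P3 → Depot costs 86 (by enumerating all 60 distinct tours).
Excess = 105 − 86 = 19.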